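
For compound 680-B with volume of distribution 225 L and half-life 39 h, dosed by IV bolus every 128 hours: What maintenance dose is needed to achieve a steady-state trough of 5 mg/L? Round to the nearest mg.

τ/t½ = 128/39 ≈ 3.2821, so f = (1/2)^(128/39) ≈ 0.102803.
Cmin,ss = (D/Vd)·f/(1−f), so D = Cmin,ss·Vd·(1−f)/f.
D = 5 × 225 × (1−f)/f ≈ 5 × 225 × 8.72734 ≈ 9818.26 mg.

9818 mg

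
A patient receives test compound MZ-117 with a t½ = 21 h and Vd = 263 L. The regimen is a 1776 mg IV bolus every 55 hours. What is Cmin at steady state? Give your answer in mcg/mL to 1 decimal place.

k = ln2/t½ = ln2/21 ≈ 0.033007 h⁻¹; fraction remaining f = e^(−kτ) = e^(−0.033007×55) ≈ 0.1628.
At steady state, accumulation factor R = 1/(1 − e^(−kτ)) ≈ 1.1945.
Single-dose peak C₀ = D/Vd = 1776/263 ≈ 6.753 mcg/mL.
Cmax,ss = C₀/(1 − f) ≈ 6.753/0.8372 ≈ 8.066 mcg/mL.
One interval later, Cmin,ss = Cmax,ss·e^(−kτ) ≈ 8.066 × 0.1628 ≈ 1.313 mcg/mL.

1.3 mcg/mL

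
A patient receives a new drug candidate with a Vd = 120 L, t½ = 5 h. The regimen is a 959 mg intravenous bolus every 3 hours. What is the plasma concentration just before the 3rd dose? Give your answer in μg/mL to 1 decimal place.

8.8 μg/mL

f = (1/2)^(τ/t½) = (1/2)^(3/5) ≈ 0.6598.
C₀ = D/Vd = 959/120 ≈ 7.992 μg/mL.
Before the 3rd dose, 2 doses have been given. Superposition: Cmin = C₀·(f + f²).
≈ 7.992 × (0.6598 + 0.4353) ≈ 7.992 × 1.0951 ≈ 8.752 μg/mL.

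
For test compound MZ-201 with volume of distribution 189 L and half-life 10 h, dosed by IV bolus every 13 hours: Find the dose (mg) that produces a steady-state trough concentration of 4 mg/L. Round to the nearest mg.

τ/t½ = 13/10 ≈ 1.3, so f = (1/2)^(13/10) ≈ 0.406126.
Cmin,ss = (D/Vd)·f/(1−f), so D = Cmin,ss·Vd·(1−f)/f.
D = 4 × 189 × (1−f)/f ≈ 4 × 189 × 1.46229 ≈ 1105.49 mg.

1105 mg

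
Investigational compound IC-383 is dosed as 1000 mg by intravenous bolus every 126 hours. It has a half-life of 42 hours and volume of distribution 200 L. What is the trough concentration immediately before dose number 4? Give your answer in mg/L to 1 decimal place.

f = (1/2)^(τ/t½) = (1/2)^(126/42) ≈ 0.1250.
C₀ = D/Vd = 1000/200 ≈ 5.000 mg/L.
Before the 4th dose, 3 doses have been given. Superposition: Cmin = C₀·(f + f² + … + f^3).
≈ 5.000 × (0.1250 + 0.0156 + 0.0020) ≈ 5.000 × 0.1426 ≈ 0.713 mg/L.

0.7 mg/L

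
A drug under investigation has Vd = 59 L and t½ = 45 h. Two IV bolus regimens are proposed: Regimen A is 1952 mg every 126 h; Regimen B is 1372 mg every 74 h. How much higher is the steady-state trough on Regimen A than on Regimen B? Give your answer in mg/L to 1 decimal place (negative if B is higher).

-5.4 mg/L

Regimen A: f = (1/2)^(126/45) ≈ 0.1436; Cmin,ss = (1952/59)·f/(1−f) ≈ 5.548 mg/L.
Regimen B: f = (1/2)^(74/45) ≈ 0.3199; Cmin,ss = (1372/59)·f/(1−f) ≈ 10.938 mg/L.
Difference ≈ 5.548 − 10.938 ≈ -5.390 mg/L.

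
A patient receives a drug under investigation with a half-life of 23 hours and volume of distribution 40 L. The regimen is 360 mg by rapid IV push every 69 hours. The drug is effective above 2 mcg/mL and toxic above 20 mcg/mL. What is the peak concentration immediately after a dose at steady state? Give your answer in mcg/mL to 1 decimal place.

10.3 mcg/mL

The dosing interval is 3 half-lives, so f = 2^(−3) = 0.125.
Accumulation ratio R = 1/(1 − f) = 1/0.875 = 8/7.
Single-dose peak C₀ = D/Vd = 360/40 = 9 mcg/mL.
Steady-state peak Cmax,ss = C₀·R = 9 × 8/7 ≈ 10.286 mcg/mL.
Peak 10.3 mcg/mL vs MTC 20 mcg/mL: below toxic threshold.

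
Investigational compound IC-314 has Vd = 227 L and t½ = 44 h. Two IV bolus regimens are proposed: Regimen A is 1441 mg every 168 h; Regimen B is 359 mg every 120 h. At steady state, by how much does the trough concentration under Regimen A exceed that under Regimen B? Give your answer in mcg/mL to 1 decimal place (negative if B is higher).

0.2 mcg/mL

Regimen A: f = (1/2)^(168/44) ≈ 0.0709; Cmin,ss = (1441/227)·f/(1−f) ≈ 0.484 mcg/mL.
Regimen B: f = (1/2)^(120/44) ≈ 0.1510; Cmin,ss = (359/227)·f/(1−f) ≈ 0.281 mcg/mL.
Difference ≈ 0.484 − 0.281 ≈ 0.203 mcg/mL.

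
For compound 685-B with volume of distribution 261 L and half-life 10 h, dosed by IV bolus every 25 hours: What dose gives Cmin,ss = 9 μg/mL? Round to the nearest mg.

10939 mg

τ/t½ = 25/10 ≈ 2.5, so f = (1/2)^(25/10) ≈ 0.176777.
Cmin,ss = (D/Vd)·f/(1−f), so D = Cmin,ss·Vd·(1−f)/f.
D = 9 × 261 × (1−f)/f ≈ 9 × 261 × 4.65684 ≈ 10938.92 mg.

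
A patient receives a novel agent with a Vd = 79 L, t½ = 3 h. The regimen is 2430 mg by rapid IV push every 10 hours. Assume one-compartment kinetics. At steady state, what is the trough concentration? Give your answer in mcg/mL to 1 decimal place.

3.4 mcg/mL

τ/t½ = 10/3 ≈ 3.3333, so fraction remaining f = (1/2)^(10/3) ≈ 0.0992.
Each bolus raises the concentration by D/Vd = 2430/79 ≈ 30.759 mcg/mL.
Steady-state trough Cmin,ss = C₀·f/(1−f) ≈ 30.759 × 0.0992/0.9008 ≈ 3.387 mcg/mL.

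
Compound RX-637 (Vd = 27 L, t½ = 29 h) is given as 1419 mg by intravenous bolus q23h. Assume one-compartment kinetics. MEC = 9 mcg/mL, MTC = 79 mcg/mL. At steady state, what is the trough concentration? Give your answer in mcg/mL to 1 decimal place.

Over one 23-h interval, 23/29 ≈ 0.7931 half-lives elapse, leaving f ≈ 0.5771 of each dose.
Accumulation ratio R = 1/(1 − f) ≈ 1/0.4229 ≈ 2.3646.
Single-dose peak C₀ = D/Vd = 1419/27 ≈ 52.556 mcg/mL.
Cmax,ss = C₀/(1 − f) ≈ 52.556/0.4229 ≈ 124.275 mcg/mL.
One interval later, Cmin,ss = Cmax,ss·e^(−kτ) ≈ 124.275 × 0.5771 ≈ 71.719 mcg/mL.
Trough 71.7 mcg/mL vs MEC 9 mcg/mL: adequate.

71.7 mcg/mL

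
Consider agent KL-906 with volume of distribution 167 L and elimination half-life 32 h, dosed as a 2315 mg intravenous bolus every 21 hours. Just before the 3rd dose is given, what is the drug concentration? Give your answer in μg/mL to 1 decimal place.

f = (1/2)^(τ/t½) = (1/2)^(21/32) ≈ 0.6345.
C₀ = D/Vd = 2315/167 ≈ 13.862 μg/mL.
Before the 3rd dose, 2 doses have been given. Superposition: Cmin = C₀·(f + f²).
≈ 13.862 × (0.6345 + 0.4026) ≈ 13.862 × 1.0371 ≈ 14.376 μg/mL.

14.4 μg/mL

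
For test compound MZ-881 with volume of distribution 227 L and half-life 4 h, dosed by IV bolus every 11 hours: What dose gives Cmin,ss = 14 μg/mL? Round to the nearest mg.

18201 mg

τ/t½ = 11/4 ≈ 2.75, so f = (1/2)^(11/4) ≈ 0.148651.
Cmin,ss = (D/Vd)·f/(1−f), so D = Cmin,ss·Vd·(1−f)/f.
D = 14 × 227 × (1−f)/f ≈ 14 × 227 × 5.72717 ≈ 18200.95 mg.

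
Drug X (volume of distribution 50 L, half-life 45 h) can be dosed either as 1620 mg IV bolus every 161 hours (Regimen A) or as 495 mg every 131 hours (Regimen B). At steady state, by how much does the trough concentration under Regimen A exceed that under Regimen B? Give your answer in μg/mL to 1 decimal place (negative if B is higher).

1.4 μg/mL

Regimen A: f = (1/2)^(161/45) ≈ 0.0837; Cmin,ss = (1620/50)·f/(1−f) ≈ 2.960 μg/mL.
Regimen B: f = (1/2)^(131/45) ≈ 0.1329; Cmin,ss = (495/50)·f/(1−f) ≈ 1.517 μg/mL.
Difference ≈ 2.960 − 1.517 ≈ 1.443 μg/mL.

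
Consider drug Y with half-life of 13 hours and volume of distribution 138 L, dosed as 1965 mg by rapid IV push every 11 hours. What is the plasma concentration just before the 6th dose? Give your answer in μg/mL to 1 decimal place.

16.9 μg/mL

f = (1/2)^(τ/t½) = (1/2)^(11/13) ≈ 0.5563.
C₀ = D/Vd = 1965/138 ≈ 14.239 μg/mL.
Before the 6th dose, 5 doses have been given. Superposition: Cmin = C₀·(f + f² + … + f^5).
≈ 14.239 × (0.5563 + 0.3095 + 0.1722 + 0.0958 + 0.0533) ≈ 14.239 × 1.1871 ≈ 16.903 μg/mL.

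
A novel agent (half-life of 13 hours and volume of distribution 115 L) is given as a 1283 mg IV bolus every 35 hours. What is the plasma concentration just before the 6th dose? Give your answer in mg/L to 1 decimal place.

2.0 mg/L

f = (1/2)^(τ/t½) = (1/2)^(35/13) ≈ 0.1547.
C₀ = D/Vd = 1283/115 ≈ 11.157 mg/L.
Before the 6th dose, 5 doses have been given. Superposition: Cmin = C₀·(f + f² + … + f^5).
≈ 11.157 × (0.1547 + 0.0239 + 0.0037 + 0.0006 + 0.0001) ≈ 11.157 × 0.1830 ≈ 2.042 mg/L.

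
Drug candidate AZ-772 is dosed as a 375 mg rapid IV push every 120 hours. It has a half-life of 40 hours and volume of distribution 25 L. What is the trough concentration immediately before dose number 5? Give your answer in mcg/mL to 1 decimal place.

2.1 mcg/mL

f = (1/2)^(τ/t½) = (1/2)^(120/40) ≈ 0.1250.
C₀ = D/Vd = 375/25 ≈ 15.000 mcg/mL.
Before the 5th dose, 4 doses have been given. Superposition: Cmin = C₀·(f + f² + … + f^4).
≈ 15.000 × (0.1250 + 0.0156 + 0.0020 + 0.0002) ≈ 15.000 × 0.1428 ≈ 2.142 mcg/mL.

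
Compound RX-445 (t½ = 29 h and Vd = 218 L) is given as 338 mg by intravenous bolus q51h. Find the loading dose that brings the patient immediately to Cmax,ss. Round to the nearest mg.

480 mg

f = (1/2)^(51/29) ≈ 0.295531; accumulation ratio R = 1/(1−f) ≈ 1.41951.
Loading dose to hit Cmax,ss on first dose: D_load = D_maint·R ≈ 338 × 1.41951 ≈ 479.79 mg.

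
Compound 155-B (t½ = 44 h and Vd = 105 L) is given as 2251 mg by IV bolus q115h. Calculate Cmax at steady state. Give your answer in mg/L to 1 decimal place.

Over one 115-h interval, 115/44 ≈ 2.6136 half-lives elapse, leaving f ≈ 0.1634 of each dose.
Accumulation ratio R = 1/(1 − f) ≈ 1/0.8366 ≈ 1.1953.
Each bolus raises the concentration by D/Vd = 2251/105 ≈ 21.438 mg/L.
Steady-state peak Cmax,ss = C₀·R ≈ 21.438 × 1.1953 ≈ 25.625 mg/L.

25.6 mg/L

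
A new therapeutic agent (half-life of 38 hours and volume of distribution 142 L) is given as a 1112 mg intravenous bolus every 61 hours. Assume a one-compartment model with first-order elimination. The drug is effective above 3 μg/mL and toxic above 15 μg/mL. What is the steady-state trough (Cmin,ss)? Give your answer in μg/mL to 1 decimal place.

3.8 μg/mL

Over one 61-h interval, 61/38 ≈ 1.6053 half-lives elapse, leaving f ≈ 0.3287 of each dose.
Accumulation ratio R = 1/(1 − f) ≈ 1/0.6713 ≈ 1.4896.
Single-dose peak C₀ = D/Vd = 1112/142 ≈ 7.831 μg/mL.
Cmax,ss = C₀/(1 − f) ≈ 7.831/0.6713 ≈ 11.665 μg/mL.
One interval later, Cmin,ss = Cmax,ss·e^(−kτ) ≈ 11.665 × 0.3287 ≈ 3.834 μg/mL.
Trough 3.8 μg/mL vs MEC 3 μg/mL: adequate.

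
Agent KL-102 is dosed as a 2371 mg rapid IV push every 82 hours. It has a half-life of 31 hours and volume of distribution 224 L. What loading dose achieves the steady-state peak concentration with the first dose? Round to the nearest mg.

f = (1/2)^(82/31) ≈ 0.159855; accumulation ratio R = 1/(1−f) ≈ 1.19027.
Loading dose to hit Cmax,ss on first dose: D_load = D_maint·R ≈ 2371 × 1.19027 ≈ 2822.13 mg.

2822 mg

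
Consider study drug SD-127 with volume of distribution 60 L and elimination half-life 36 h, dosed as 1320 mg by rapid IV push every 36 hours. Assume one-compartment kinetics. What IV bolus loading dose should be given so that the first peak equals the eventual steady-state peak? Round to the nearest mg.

2640 mg

f = (1/2)^(36/36) ≈ 0.500000; accumulation ratio R = 1/(1−f) ≈ 2.00000.
Loading dose to hit Cmax,ss on first dose: D_load = D_maint·R ≈ 1320 × 2.00000 ≈ 2640.00 mg.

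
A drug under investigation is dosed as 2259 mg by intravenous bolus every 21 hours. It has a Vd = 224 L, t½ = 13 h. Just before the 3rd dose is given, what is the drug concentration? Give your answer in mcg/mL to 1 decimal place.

4.4 mcg/mL

f = (1/2)^(τ/t½) = (1/2)^(21/13) ≈ 0.3264.
C₀ = D/Vd = 2259/224 ≈ 10.085 mcg/mL.
Before the 3rd dose, 2 doses have been given. Superposition: Cmin = C₀·(f + f²).
≈ 10.085 × (0.3264 + 0.1065) ≈ 10.085 × 0.4329 ≈ 4.366 mcg/mL.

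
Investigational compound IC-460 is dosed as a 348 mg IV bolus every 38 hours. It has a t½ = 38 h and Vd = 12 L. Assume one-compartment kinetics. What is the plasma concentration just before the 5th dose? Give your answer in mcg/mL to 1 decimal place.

27.2 mcg/mL

f = (1/2)^(τ/t½) = (1/2)^(38/38) ≈ 0.5000.
C₀ = D/Vd = 348/12 ≈ 29.000 mcg/mL.
Before the 5th dose, 4 doses have been given. Superposition: Cmin = C₀·(f + f² + … + f^4).
≈ 29.000 × (0.5000 + 0.2500 + 0.1250 + 0.0625) ≈ 29.000 × 0.9375 ≈ 27.188 mcg/mL.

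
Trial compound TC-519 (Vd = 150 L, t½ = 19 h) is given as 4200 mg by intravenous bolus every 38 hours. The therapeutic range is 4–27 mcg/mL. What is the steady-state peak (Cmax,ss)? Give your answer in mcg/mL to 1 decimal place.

37.3 mcg/mL

τ = 38 h = 2 half-lives, so f = (1/2)^2 = 0.25.
At steady state, R = 1/(1 − 0.25) = 4/3.
Single-dose peak C₀ = D/Vd = 4200/150 = 28 mcg/mL.
Steady-state peak Cmax,ss = C₀·R = 28 × 4/3 ≈ 37.333 mcg/mL.
Peak 37.3 mcg/mL vs MTC 27 mcg/mL: exceeds toxic threshold.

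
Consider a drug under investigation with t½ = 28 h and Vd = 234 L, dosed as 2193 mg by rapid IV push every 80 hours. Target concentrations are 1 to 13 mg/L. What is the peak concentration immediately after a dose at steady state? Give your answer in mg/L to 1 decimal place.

k = ln2/t½ = ln2/28 ≈ 0.024755 h⁻¹; fraction remaining f = e^(−kτ) = e^(−0.024755×80) ≈ 0.1380.
Accumulation ratio R = 1/(1 − f) ≈ 1/0.8620 ≈ 1.1601.
Single-dose peak C₀ = D/Vd = 2193/234 ≈ 9.372 mg/L.
Steady-state peak Cmax,ss = C₀·R ≈ 9.372 × 1.1601 ≈ 10.872 mg/L.
Peak 10.9 mg/L vs MTC 13 mg/L: below toxic threshold.

10.9 mg/L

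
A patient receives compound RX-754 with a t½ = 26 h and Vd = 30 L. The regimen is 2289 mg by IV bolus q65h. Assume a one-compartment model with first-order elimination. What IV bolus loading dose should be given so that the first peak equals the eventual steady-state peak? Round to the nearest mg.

f = (1/2)^(65/26) ≈ 0.176777; accumulation ratio R = 1/(1−f) ≈ 1.21474.
Loading dose to hit Cmax,ss on first dose: D_load = D_maint·R ≈ 2289 × 1.21474 ≈ 2780.54 mg.

2781 mg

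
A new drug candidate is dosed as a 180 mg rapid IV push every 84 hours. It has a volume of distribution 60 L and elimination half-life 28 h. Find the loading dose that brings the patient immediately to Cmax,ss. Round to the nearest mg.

f = (1/2)^(84/28) ≈ 0.125000; accumulation ratio R = 1/(1−f) ≈ 1.14286.
Loading dose to hit Cmax,ss on first dose: D_load = D_maint·R ≈ 180 × 1.14286 ≈ 205.71 mg.

206 mg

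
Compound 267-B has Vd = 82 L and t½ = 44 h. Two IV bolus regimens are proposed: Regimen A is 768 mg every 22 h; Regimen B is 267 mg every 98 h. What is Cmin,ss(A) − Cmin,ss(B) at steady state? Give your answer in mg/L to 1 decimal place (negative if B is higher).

Regimen A: f = (1/2)^(22/44) ≈ 0.7071; Cmin,ss = (768/82)·f/(1−f) ≈ 22.610 mg/L.
Regimen B: f = (1/2)^(98/44) ≈ 0.2136; Cmin,ss = (267/82)·f/(1−f) ≈ 0.884 mg/L.
Difference ≈ 22.610 − 0.884 ≈ 21.726 mg/L.

21.7 mg/L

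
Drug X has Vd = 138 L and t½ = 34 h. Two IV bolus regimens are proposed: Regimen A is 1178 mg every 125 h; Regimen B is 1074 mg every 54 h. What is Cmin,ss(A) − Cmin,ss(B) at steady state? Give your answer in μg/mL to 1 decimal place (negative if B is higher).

Regimen A: f = (1/2)^(125/34) ≈ 0.0782; Cmin,ss = (1178/138)·f/(1−f) ≈ 0.724 μg/mL.
Regimen B: f = (1/2)^(54/34) ≈ 0.3326; Cmin,ss = (1074/138)·f/(1−f) ≈ 3.878 μg/mL.
Difference ≈ 0.724 − 3.878 ≈ -3.154 μg/mL.

-3.2 μg/mL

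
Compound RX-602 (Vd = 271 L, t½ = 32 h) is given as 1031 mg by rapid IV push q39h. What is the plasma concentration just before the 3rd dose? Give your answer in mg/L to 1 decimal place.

f = (1/2)^(τ/t½) = (1/2)^(39/32) ≈ 0.4297.
C₀ = D/Vd = 1031/271 ≈ 3.804 mg/L.
Before the 3rd dose, 2 doses have been given. Superposition: Cmin = C₀·(f + f²).
≈ 3.804 × (0.4297 + 0.1846) ≈ 3.804 × 0.6143 ≈ 2.337 mg/L.

2.3 mg/L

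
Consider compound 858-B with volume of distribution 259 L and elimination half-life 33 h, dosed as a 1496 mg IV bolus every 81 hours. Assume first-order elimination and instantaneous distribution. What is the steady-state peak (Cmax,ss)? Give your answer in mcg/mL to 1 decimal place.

k = ln2/t½ = ln2/33 ≈ 0.021004 h⁻¹; fraction remaining f = e^(−kτ) = e^(−0.021004×81) ≈ 0.1824.
Accumulation ratio R = 1/(1 − f) ≈ 1/0.8176 ≈ 1.2231.
Single-dose peak C₀ = D/Vd = 1496/259 ≈ 5.776 mcg/mL.
Cmax,ss = C₀/(1 − f) ≈ 5.776/0.8176 ≈ 7.065 mcg/mL.

7.1 mcg/mL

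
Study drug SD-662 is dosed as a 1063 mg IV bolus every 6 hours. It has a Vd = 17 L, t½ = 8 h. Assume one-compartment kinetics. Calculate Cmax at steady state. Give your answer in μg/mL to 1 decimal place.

154.2 μg/mL

k = ln2/t½ = ln2/8 ≈ 0.086643 h⁻¹; fraction remaining f = e^(−kτ) = e^(−0.086643×6) ≈ 0.5946.
Accumulation ratio R = 1/(1 − f) ≈ 1/0.4054 ≈ 2.4667.
Single-dose peak C₀ = D/Vd = 1063/17 ≈ 62.529 μg/mL.
Cmax,ss = C₀/(1 − f) ≈ 62.529/0.4054 ≈ 154.240 μg/mL.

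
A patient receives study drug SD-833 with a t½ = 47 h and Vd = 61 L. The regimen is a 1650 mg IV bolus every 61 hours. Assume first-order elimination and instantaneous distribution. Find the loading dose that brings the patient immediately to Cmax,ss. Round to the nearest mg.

f = (1/2)^(61/47) ≈ 0.406726; accumulation ratio R = 1/(1−f) ≈ 1.68556.
Loading dose to hit Cmax,ss on first dose: D_load = D_maint·R ≈ 1650 × 1.68556 ≈ 2781.17 mg.

2781 mg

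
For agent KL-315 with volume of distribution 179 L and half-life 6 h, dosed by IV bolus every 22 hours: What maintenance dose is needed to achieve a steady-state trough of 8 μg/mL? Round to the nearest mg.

16753 mg

τ/t½ = 22/6 ≈ 3.6667, so f = (1/2)^(22/6) ≈ 0.078745.
Cmin,ss = (D/Vd)·f/(1−f), so D = Cmin,ss·Vd·(1−f)/f.
D = 8 × 179 × (1−f)/f ≈ 8 × 179 × 11.69922 ≈ 16753.28 mg.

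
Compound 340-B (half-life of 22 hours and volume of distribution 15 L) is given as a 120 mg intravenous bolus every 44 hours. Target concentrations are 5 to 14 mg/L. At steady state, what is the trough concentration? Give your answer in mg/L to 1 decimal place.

2.7 mg/L

τ = 44 h = 2 half-lives, so f = (1/2)^2 = 0.25.
At steady state, R = 1/(1 − 0.25) = 4/3.
Single-dose peak C₀ = D/Vd = 120/15 = 8 mg/L.
Steady-state peak Cmax,ss = C₀·R = 8 × 4/3 ≈ 10.667 mg/L.
Steady-state trough Cmin,ss = Cmax,ss·f ≈ 10.667 × 0.25 ≈ 2.667 mg/L.
Trough 2.7 mg/L vs MEC 5 mg/L: subtherapeutic.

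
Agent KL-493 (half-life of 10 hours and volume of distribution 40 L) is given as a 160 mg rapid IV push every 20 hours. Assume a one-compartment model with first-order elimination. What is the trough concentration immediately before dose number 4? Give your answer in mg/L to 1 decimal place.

f = (1/2)^(τ/t½) = (1/2)^(20/10) ≈ 0.2500.
C₀ = D/Vd = 160/40 ≈ 4.000 mg/L.
Before the 4th dose, 3 doses have been given. Superposition: Cmin = C₀·(f + f² + … + f^3).
≈ 4.000 × (0.2500 + 0.0625 + 0.0156) ≈ 4.000 × 0.3281 ≈ 1.312 mg/L.

1.3 mg/L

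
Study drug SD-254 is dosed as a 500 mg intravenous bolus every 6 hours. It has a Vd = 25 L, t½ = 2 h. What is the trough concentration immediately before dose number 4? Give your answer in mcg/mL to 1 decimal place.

f = (1/2)^(τ/t½) = (1/2)^(6/2) ≈ 0.1250.
C₀ = D/Vd = 500/25 ≈ 20.000 mcg/mL.
Before the 4th dose, 3 doses have been given. Superposition: Cmin = C₀·(f + f² + … + f^3).
≈ 20.000 × (0.1250 + 0.0156 + 0.0020) ≈ 20.000 × 0.1426 ≈ 2.852 mcg/mL.

2.9 mcg/mL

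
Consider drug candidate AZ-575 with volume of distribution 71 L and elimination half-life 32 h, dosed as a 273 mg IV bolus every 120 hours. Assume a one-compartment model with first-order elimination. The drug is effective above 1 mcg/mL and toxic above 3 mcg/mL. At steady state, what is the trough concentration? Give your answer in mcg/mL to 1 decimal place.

τ/t½ = 120/32 ≈ 3.75, so fraction remaining f = (1/2)^(120/32) ≈ 0.0743.
Accumulation ratio R = 1/(1 − f) ≈ 1/0.9257 ≈ 1.0803.
Single-dose peak C₀ = D/Vd = 273/71 ≈ 3.845 mcg/mL.
Steady-state peak Cmax,ss = C₀·R ≈ 3.845 × 1.0803 ≈ 4.154 mcg/mL.
One interval later, Cmin,ss = Cmax,ss·e^(−kτ) ≈ 4.154 × 0.0743 ≈ 0.309 mcg/mL.
Trough 0.3 mcg/mL vs MEC 1 mcg/mL: subtherapeutic.

0.3 mcg/mL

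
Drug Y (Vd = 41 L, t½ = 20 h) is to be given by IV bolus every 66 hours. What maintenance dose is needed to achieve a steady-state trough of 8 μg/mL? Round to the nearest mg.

τ/t½ = 66/20 ≈ 3.3, so f = (1/2)^(66/20) ≈ 0.101532.
Cmin,ss = (D/Vd)·f/(1−f), so D = Cmin,ss·Vd·(1−f)/f.
D = 8 × 41 × (1−f)/f ≈ 8 × 41 × 8.84911 ≈ 2902.51 mg.

2903 mg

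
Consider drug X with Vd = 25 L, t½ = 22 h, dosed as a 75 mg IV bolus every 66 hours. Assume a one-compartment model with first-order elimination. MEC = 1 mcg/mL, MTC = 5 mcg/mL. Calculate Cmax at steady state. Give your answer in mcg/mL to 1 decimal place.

3.4 mcg/mL

τ = 66 h = 3 half-lives, so f = (1/2)^3 = 0.125.
Accumulation ratio R = 1/(1 − f) = 1/0.875 = 8/7.
Single-dose peak C₀ = D/Vd = 75/25 = 3 mcg/mL.
Steady-state peak Cmax,ss = C₀·R = 3 × 8/7 ≈ 3.429 mcg/mL.
Peak 3.4 mcg/mL vs MTC 5 mcg/mL: below toxic threshold.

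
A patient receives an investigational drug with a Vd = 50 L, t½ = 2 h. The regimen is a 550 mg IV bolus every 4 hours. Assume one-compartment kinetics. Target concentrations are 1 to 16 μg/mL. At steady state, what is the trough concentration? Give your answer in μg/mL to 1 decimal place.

The dosing interval is 2 half-lives, so f = 2^(−2) = 0.25.
At steady state, R = 1/(1 − 0.25) = 4/3.
Single-dose peak C₀ = D/Vd = 550/50 = 11 μg/mL.
Steady-state peak Cmax,ss = C₀·R = 11 × 4/3 ≈ 14.667 μg/mL.
Steady-state trough Cmin,ss = Cmax,ss·f ≈ 14.667 × 0.25 ≈ 3.667 μg/mL.
Trough 3.7 μg/mL vs MEC 1 μg/mL: adequate.

3.7 μg/mL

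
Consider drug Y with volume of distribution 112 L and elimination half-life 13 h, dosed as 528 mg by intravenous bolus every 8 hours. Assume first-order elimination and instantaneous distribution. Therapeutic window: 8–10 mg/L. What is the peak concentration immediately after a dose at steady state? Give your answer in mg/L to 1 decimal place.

k = ln2/t½ = ln2/13 ≈ 0.053319 h⁻¹; fraction remaining f = e^(−kτ) = e^(−0.053319×8) ≈ 0.6528.
At steady state, accumulation factor R = 1/(1 − e^(−kτ)) ≈ 2.8802.
Each bolus raises the concentration by D/Vd = 528/112 ≈ 4.714 mg/L.
Cmax,ss = C₀/(1 − f) ≈ 4.714/0.3472 ≈ 13.577 mg/L.
Peak 13.6 mg/L vs MTC 10 mg/L: exceeds toxic threshold.

13.6 mg/L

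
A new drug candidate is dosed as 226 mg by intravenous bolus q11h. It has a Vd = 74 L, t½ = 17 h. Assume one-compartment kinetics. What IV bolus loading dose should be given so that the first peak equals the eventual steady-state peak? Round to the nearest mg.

f = (1/2)^(11/17) ≈ 0.638581; accumulation ratio R = 1/(1−f) ≈ 2.76687.
Loading dose to hit Cmax,ss on first dose: D_load = D_maint·R ≈ 226 × 2.76687 ≈ 625.31 mg.

625 mg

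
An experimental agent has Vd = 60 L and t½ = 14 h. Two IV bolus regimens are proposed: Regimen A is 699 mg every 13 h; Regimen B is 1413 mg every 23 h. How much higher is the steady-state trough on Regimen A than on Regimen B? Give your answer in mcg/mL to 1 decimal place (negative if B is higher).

Regimen A: f = (1/2)^(13/14) ≈ 0.5254; Cmin,ss = (699/60)·f/(1−f) ≈ 12.897 mcg/mL.
Regimen B: f = (1/2)^(23/14) ≈ 0.3202; Cmin,ss = (1413/60)·f/(1−f) ≈ 11.093 mcg/mL.
Difference ≈ 12.897 − 11.093 ≈ 1.804 mcg/mL.

1.8 mcg/mL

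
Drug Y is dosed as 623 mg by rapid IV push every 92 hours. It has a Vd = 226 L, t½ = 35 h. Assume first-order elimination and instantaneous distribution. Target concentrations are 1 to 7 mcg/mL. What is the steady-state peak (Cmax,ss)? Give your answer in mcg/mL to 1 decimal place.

3.3 mcg/mL

k = ln2/t½ = ln2/35 ≈ 0.019804 h⁻¹; fraction remaining f = e^(−kτ) = e^(−0.019804×92) ≈ 0.1617.
Accumulation ratio R = 1/(1 − f) ≈ 1/0.8383 ≈ 1.1929.
Single-dose peak C₀ = D/Vd = 623/226 ≈ 2.757 mcg/mL.
Steady-state peak Cmax,ss = C₀·R ≈ 2.757 × 1.1929 ≈ 3.289 mcg/mL.
Peak 3.3 mcg/mL vs MTC 7 mcg/mL: below toxic threshold.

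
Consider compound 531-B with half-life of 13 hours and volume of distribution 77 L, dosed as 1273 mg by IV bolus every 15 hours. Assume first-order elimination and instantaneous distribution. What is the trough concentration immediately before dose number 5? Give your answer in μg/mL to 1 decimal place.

12.9 μg/mL

f = (1/2)^(τ/t½) = (1/2)^(15/13) ≈ 0.4494.
C₀ = D/Vd = 1273/77 ≈ 16.532 μg/mL.
Before the 5th dose, 4 doses have been given. Superposition: Cmin = C₀·(f + f² + … + f^4).
≈ 16.532 × (0.4494 + 0.2020 + 0.0908 + 0.0408) ≈ 16.532 × 0.7830 ≈ 12.945 μg/mL.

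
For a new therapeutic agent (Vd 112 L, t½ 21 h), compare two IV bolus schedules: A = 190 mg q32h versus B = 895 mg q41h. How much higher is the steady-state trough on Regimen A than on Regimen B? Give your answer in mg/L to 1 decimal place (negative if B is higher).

-1.9 mg/L

Regimen A: f = (1/2)^(32/21) ≈ 0.3478; Cmin,ss = (190/112)·f/(1−f) ≈ 0.905 mg/L.
Regimen B: f = (1/2)^(41/21) ≈ 0.2584; Cmin,ss = (895/112)·f/(1−f) ≈ 2.784 mg/L.
Difference ≈ 0.905 − 2.784 ≈ -1.879 mg/L.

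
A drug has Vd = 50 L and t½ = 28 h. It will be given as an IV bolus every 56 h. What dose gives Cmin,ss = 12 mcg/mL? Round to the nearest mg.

1800 mg

τ/t½ = 56/28 ≈ 2, so f = (1/2)^(56/28) ≈ 0.250000.
Cmin,ss = (D/Vd)·f/(1−f), so D = Cmin,ss·Vd·(1−f)/f.
D = 12 × 50 × (1−f)/f ≈ 12 × 50 × 3.00000 ≈ 1800.00 mg.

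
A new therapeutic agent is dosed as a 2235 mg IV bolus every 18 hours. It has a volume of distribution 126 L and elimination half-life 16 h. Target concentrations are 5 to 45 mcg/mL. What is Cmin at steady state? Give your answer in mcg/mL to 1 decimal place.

k = ln2/t½ = ln2/16 ≈ 0.043322 h⁻¹; fraction remaining f = e^(−kτ) = e^(−0.043322×18) ≈ 0.4585.
Each bolus raises the concentration by D/Vd = 2235/126 ≈ 17.738 mcg/mL.
Steady-state trough Cmin,ss = C₀·f/(1−f) ≈ 17.738 × 0.4585/0.5415 ≈ 15.019 mcg/mL.
Trough 15.0 mcg/mL vs MEC 5 mcg/mL: adequate.

15.0 mcg/mL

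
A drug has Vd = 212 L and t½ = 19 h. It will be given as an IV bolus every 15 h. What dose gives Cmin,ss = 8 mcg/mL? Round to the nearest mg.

1235 mg

τ/t½ = 15/19 ≈ 0.78947, so f = (1/2)^(15/19) ≈ 0.578555.
Cmin,ss = (D/Vd)·f/(1−f), so D = Cmin,ss·Vd·(1−f)/f.
D = 8 × 212 × (1−f)/f ≈ 8 × 212 × 0.72844 ≈ 1235.43 mg.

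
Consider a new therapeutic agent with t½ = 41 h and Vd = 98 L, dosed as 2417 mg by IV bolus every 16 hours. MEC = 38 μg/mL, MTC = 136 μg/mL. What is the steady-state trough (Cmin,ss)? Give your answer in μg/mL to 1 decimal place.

79.4 μg/mL

τ/t½ = 16/41 ≈ 0.39024, so fraction remaining f = (1/2)^(16/41) ≈ 0.7630.
Single-dose peak C₀ = D/Vd = 2417/98 ≈ 24.663 μg/mL.
Steady-state trough Cmin,ss = C₀·f/(1−f) ≈ 24.663 × 0.7630/0.2370 ≈ 79.400 μg/mL.
Trough 79.4 μg/mL vs MEC 38 μg/mL: adequate.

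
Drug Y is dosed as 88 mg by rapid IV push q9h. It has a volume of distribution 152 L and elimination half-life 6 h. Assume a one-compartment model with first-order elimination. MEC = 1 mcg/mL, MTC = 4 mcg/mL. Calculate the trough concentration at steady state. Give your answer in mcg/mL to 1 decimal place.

0.3 mcg/mL

k = ln2/t½ = ln2/6 ≈ 0.115525 h⁻¹; fraction remaining f = e^(−kτ) = e^(−0.115525×9) ≈ 0.3536.
At steady state, accumulation factor R = 1/(1 − e^(−kτ)) ≈ 1.5470.
Single-dose peak C₀ = D/Vd = 88/152 ≈ 0.579 mcg/mL.
Steady-state peak Cmax,ss = C₀·R ≈ 0.579 × 1.5470 ≈ 0.896 mcg/mL.
Steady-state trough Cmin,ss = Cmax,ss·f ≈ 0.896 × 0.3536 ≈ 0.317 mcg/mL.
Trough 0.3 mcg/mL vs MEC 1 mcg/mL: subtherapeutic.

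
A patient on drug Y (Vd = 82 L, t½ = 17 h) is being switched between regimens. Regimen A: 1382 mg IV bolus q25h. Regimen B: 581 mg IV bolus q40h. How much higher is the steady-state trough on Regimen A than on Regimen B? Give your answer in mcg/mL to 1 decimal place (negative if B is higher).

7.8 mcg/mL

Regimen A: f = (1/2)^(25/17) ≈ 0.3608; Cmin,ss = (1382/82)·f/(1−f) ≈ 9.513 mcg/mL.
Regimen B: f = (1/2)^(40/17) ≈ 0.1957; Cmin,ss = (581/82)·f/(1−f) ≈ 1.724 mcg/mL.
Difference ≈ 9.513 − 1.724 ≈ 7.789 mcg/mL.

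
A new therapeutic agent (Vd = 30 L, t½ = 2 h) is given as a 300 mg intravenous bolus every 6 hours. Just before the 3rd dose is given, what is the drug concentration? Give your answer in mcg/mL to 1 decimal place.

1.4 mcg/mL

f = (1/2)^(τ/t½) = (1/2)^(6/2) ≈ 0.1250.
C₀ = D/Vd = 300/30 ≈ 10.000 mcg/mL.
Before the 3rd dose, 2 doses have been given. Superposition: Cmin = C₀·(f + f²).
≈ 10.000 × (0.1250 + 0.0156) ≈ 10.000 × 0.1406 ≈ 1.406 mcg/mL.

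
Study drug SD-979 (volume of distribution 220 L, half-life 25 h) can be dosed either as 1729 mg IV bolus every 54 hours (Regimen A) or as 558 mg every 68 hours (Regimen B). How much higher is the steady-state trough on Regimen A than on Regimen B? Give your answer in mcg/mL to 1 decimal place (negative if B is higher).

Regimen A: f = (1/2)^(54/25) ≈ 0.2238; Cmin,ss = (1729/220)·f/(1−f) ≈ 2.266 mcg/mL.
Regimen B: f = (1/2)^(68/25) ≈ 0.1518; Cmin,ss = (558/220)·f/(1−f) ≈ 0.454 mcg/mL.
Difference ≈ 2.266 − 0.454 ≈ 1.812 mcg/mL.

1.8 mcg/mL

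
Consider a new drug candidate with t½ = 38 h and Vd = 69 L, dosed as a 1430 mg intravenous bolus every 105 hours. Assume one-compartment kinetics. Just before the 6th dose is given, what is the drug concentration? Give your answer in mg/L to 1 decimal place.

3.6 mg/L

f = (1/2)^(τ/t½) = (1/2)^(105/38) ≈ 0.1473.
C₀ = D/Vd = 1430/69 ≈ 20.725 mg/L.
Before the 6th dose, 5 doses have been given. Superposition: Cmin = C₀·(f + f² + … + f^5).
≈ 20.725 × (0.1473 + 0.0217 + 0.0032 + 0.0005 + 0.0001) ≈ 20.725 × 0.1728 ≈ 3.581 mg/L.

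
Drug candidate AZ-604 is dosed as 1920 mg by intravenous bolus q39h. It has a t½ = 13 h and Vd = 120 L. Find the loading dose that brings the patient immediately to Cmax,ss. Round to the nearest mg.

2194 mg

f = (1/2)^(39/13) ≈ 0.125000; accumulation ratio R = 1/(1−f) ≈ 1.14286.
Loading dose to hit Cmax,ss on first dose: D_load = D_maint·R ≈ 1920 × 1.14286 ≈ 2194.29 mg.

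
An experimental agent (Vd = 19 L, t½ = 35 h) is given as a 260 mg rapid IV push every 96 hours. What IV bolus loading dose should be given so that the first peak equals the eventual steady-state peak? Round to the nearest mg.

306 mg

f = (1/2)^(96/35) ≈ 0.149389; accumulation ratio R = 1/(1−f) ≈ 1.17563.
Loading dose to hit Cmax,ss on first dose: D_load = D_maint·R ≈ 260 × 1.17563 ≈ 305.66 mg.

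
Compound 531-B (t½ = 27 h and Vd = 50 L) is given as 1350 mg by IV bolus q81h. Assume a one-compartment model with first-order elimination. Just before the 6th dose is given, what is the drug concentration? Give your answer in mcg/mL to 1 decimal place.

f = (1/2)^(τ/t½) = (1/2)^(81/27) ≈ 0.1250.
C₀ = D/Vd = 1350/50 ≈ 27.000 mcg/mL.
Before the 6th dose, 5 doses have been given. Superposition: Cmin = C₀·(f + f² + … + f^5).
≈ 27.000 × (0.1250 + 0.0156 + 0.0020 + 0.0002 + 0.0000) ≈ 27.000 × 0.1428 ≈ 3.856 mcg/mL.

3.9 mcg/mL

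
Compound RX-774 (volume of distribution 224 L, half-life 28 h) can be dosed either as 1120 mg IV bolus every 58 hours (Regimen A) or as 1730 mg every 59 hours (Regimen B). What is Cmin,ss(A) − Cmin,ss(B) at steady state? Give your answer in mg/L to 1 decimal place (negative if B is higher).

Regimen A: f = (1/2)^(58/28) ≈ 0.2379; Cmin,ss = (1120/224)·f/(1−f) ≈ 1.561 mg/L.
Regimen B: f = (1/2)^(59/28) ≈ 0.2321; Cmin,ss = (1730/224)·f/(1−f) ≈ 2.334 mg/L.
Difference ≈ 1.561 − 2.334 ≈ -0.773 mg/L.

-0.8 mg/L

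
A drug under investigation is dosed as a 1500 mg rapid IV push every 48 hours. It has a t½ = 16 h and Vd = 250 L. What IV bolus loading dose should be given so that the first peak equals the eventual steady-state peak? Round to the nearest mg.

1714 mg

f = (1/2)^(48/16) ≈ 0.125000; accumulation ratio R = 1/(1−f) ≈ 1.14286.
Loading dose to hit Cmax,ss on first dose: D_load = D_maint·R ≈ 1500 × 1.14286 ≈ 1714.29 mg.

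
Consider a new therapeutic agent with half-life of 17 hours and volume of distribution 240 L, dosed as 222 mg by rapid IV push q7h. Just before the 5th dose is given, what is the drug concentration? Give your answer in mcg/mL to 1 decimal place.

1.9 mcg/mL

f = (1/2)^(τ/t½) = (1/2)^(7/17) ≈ 0.7517.
C₀ = D/Vd = 222/240 ≈ 0.925 mcg/mL.
Before the 5th dose, 4 doses have been given. Superposition: Cmin = C₀·(f + f² + … + f^4).
≈ 0.925 × (0.7517 + 0.5651 + 0.4248 + 0.3193) ≈ 0.925 × 2.0609 ≈ 1.906 mcg/mL.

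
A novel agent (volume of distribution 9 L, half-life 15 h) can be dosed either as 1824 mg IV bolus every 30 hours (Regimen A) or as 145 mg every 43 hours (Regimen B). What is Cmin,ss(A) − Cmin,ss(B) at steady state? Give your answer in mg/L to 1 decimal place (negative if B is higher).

Regimen A: f = (1/2)^(30/15) ≈ 0.2500; Cmin,ss = (1824/9)·f/(1−f) ≈ 67.556 mg/L.
Regimen B: f = (1/2)^(43/15) ≈ 0.1371; Cmin,ss = (145/9)·f/(1−f) ≈ 2.560 mg/L.
Difference ≈ 67.556 − 2.560 ≈ 64.996 mg/L.

65.0 mg/L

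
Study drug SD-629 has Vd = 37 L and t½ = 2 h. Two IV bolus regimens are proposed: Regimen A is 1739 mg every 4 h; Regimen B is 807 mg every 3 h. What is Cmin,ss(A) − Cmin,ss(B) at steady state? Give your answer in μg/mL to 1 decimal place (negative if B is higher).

Regimen A: f = (1/2)^(4/2) ≈ 0.2500; Cmin,ss = (1739/37)·f/(1−f) ≈ 15.667 μg/mL.
Regimen B: f = (1/2)^(3/2) ≈ 0.3536; Cmin,ss = (807/37)·f/(1−f) ≈ 11.931 μg/mL.
Difference ≈ 15.667 − 11.931 ≈ 3.736 μg/mL.

3.7 μg/mL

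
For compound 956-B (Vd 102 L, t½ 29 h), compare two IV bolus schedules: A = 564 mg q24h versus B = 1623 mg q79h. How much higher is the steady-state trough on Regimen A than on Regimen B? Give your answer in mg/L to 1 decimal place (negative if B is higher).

4.3 mg/L

Regimen A: f = (1/2)^(24/29) ≈ 0.5635; Cmin,ss = (564/102)·f/(1−f) ≈ 7.138 mg/L.
Regimen B: f = (1/2)^(79/29) ≈ 0.1513; Cmin,ss = (1623/102)·f/(1−f) ≈ 2.837 mg/L.
Difference ≈ 7.138 − 2.837 ≈ 4.301 mg/L.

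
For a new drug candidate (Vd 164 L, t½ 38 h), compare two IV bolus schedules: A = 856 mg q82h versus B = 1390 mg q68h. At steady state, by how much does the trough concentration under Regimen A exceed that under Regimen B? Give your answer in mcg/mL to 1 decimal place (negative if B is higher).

Regimen A: f = (1/2)^(82/38) ≈ 0.2241; Cmin,ss = (856/164)·f/(1−f) ≈ 1.508 mcg/mL.
Regimen B: f = (1/2)^(68/38) ≈ 0.2893; Cmin,ss = (1390/164)·f/(1−f) ≈ 3.450 mcg/mL.
Difference ≈ 1.508 − 3.450 ≈ -1.942 mcg/mL.

-1.9 mcg/mL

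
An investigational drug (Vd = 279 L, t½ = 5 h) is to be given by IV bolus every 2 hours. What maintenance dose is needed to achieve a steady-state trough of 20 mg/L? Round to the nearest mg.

1783 mg

τ/t½ = 2/5 ≈ 0.4, so f = (1/2)^(2/5) ≈ 0.757858.
Cmin,ss = (D/Vd)·f/(1−f), so D = Cmin,ss·Vd·(1−f)/f.
D = 20 × 279 × (1−f)/f ≈ 20 × 279 × 0.31951 ≈ 1782.87 mg.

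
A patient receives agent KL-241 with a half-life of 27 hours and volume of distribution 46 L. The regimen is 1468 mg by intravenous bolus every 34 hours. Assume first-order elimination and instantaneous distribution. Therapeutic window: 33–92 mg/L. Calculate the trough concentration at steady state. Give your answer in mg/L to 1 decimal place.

k = ln2/t½ = ln2/27 ≈ 0.025672 h⁻¹; fraction remaining f = e^(−kτ) = e^(−0.025672×34) ≈ 0.4178.
Accumulation ratio R = 1/(1 − f) ≈ 1/0.5822 ≈ 1.7176.
Single-dose peak C₀ = D/Vd = 1468/46 ≈ 31.913 mg/L.
Steady-state peak Cmax,ss = C₀·R ≈ 31.913 × 1.7176 ≈ 54.814 mg/L.
Steady-state trough Cmin,ss = Cmax,ss·f ≈ 54.814 × 0.4178 ≈ 22.901 mg/L.
Trough 22.9 mg/L vs MEC 33 mg/L: subtherapeutic.

22.9 mg/L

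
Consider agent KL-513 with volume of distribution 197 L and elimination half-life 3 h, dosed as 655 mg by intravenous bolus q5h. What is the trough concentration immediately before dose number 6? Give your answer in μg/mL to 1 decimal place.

1.5 μg/mL

f = (1/2)^(τ/t½) = (1/2)^(5/3) ≈ 0.3150.
C₀ = D/Vd = 655/197 ≈ 3.325 μg/mL.
Before the 6th dose, 5 doses have been given. Superposition: Cmin = C₀·(f + f² + … + f^5).
≈ 3.325 × (0.3150 + 0.0992 + 0.0313 + 0.0098 + 0.0031) ≈ 3.325 × 0.4584 ≈ 1.524 μg/mL.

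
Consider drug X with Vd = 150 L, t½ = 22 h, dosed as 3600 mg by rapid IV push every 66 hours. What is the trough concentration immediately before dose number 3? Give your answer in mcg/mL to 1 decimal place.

3.4 mcg/mL

f = (1/2)^(τ/t½) = (1/2)^(66/22) ≈ 0.1250.
C₀ = D/Vd = 3600/150 ≈ 24.000 mcg/mL.
Before the 3rd dose, 2 doses have been given. Superposition: Cmin = C₀·(f + f²).
≈ 24.000 × (0.1250 + 0.0156) ≈ 24.000 × 0.1406 ≈ 3.374 mcg/mL.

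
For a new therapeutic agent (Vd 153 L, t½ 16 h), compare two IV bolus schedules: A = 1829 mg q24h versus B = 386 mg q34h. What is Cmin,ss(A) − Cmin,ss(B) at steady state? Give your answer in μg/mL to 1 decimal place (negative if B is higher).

5.8 μg/mL

Regimen A: f = (1/2)^(24/16) ≈ 0.3536; Cmin,ss = (1829/153)·f/(1−f) ≈ 6.539 μg/mL.
Regimen B: f = (1/2)^(34/16) ≈ 0.2293; Cmin,ss = (386/153)·f/(1−f) ≈ 0.751 μg/mL.
Difference ≈ 6.539 − 0.751 ≈ 5.788 μg/mL.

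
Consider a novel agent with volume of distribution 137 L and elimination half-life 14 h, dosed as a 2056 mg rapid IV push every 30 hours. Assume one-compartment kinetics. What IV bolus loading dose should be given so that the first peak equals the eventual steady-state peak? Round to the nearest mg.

f = (1/2)^(30/14) ≈ 0.226431; accumulation ratio R = 1/(1−f) ≈ 1.29271.
Loading dose to hit Cmax,ss on first dose: D_load = D_maint·R ≈ 2056 × 1.29271 ≈ 2657.81 mg.

2658 mg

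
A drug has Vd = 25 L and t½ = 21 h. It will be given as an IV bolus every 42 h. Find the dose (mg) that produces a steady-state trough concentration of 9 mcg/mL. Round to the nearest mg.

675 mg

τ/t½ = 42/21 ≈ 2, so f = (1/2)^(42/21) ≈ 0.250000.
Cmin,ss = (D/Vd)·f/(1−f), so D = Cmin,ss·Vd·(1−f)/f.
D = 9 × 25 × (1−f)/f ≈ 9 × 25 × 3.00000 ≈ 675.00 mg.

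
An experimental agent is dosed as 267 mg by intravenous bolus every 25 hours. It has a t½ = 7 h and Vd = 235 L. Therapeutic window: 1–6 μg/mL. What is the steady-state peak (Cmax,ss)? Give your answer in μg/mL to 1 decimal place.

τ/t½ = 25/7 ≈ 3.5714, so fraction remaining f = (1/2)^(25/7) ≈ 0.0841.
At steady state, accumulation factor R = 1/(1 − e^(−kτ)) ≈ 1.0918.
Single-dose peak C₀ = D/Vd = 267/235 ≈ 1.136 μg/mL.
Steady-state peak Cmax,ss = C₀·R ≈ 1.136 × 1.0918 ≈ 1.240 μg/mL.
Peak 1.2 μg/mL vs MTC 6 μg/mL: below toxic threshold.

1.2 μg/mL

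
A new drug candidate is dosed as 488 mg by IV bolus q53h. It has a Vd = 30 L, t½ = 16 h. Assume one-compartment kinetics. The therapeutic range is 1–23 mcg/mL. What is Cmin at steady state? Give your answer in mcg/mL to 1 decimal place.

τ/t½ = 53/16 ≈ 3.3125, so fraction remaining f = (1/2)^(53/16) ≈ 0.1007.
Accumulation ratio R = 1/(1 − f) ≈ 1/0.8993 ≈ 1.1120.
Each bolus raises the concentration by D/Vd = 488/30 ≈ 16.267 mcg/mL.
Cmax,ss = C₀/(1 − f) ≈ 16.267/0.8993 ≈ 18.089 mcg/mL.
One interval later, Cmin,ss = Cmax,ss·e^(−kτ) ≈ 18.089 × 0.1007 ≈ 1.822 mcg/mL.
Trough 1.8 mcg/mL vs MEC 1 mcg/mL: adequate.

1.8 mcg/mL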